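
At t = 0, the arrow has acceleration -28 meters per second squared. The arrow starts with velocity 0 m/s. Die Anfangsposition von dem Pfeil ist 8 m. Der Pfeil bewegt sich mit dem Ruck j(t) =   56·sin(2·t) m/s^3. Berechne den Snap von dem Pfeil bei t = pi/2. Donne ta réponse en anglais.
To solve this, we need to take 1 derivative of our jerk equation j(t) = 56·sin(2·t). The derivative of jerk gives snap: s(t) = 112·cos(2·t). We have snap s(t) = 112·cos(2·t). Substituting t = pi/2: s(pi/2) = -112.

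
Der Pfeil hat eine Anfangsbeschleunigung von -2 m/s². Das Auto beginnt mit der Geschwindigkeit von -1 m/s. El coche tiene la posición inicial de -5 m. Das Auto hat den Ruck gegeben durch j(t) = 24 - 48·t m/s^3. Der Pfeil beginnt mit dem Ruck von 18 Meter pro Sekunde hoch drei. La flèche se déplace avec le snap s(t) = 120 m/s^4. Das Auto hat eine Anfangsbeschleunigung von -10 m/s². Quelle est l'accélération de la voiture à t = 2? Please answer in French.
Nous devons trouver la primitive de notre équation du jerk j(t) = 24 - 48·t 1 fois. En prenant ∫j(t)dt et en appliquant a(0) = -10, nous trouvons a(t) = -24·t^2 + 24·t - 10. Nous avons l'accélération a(t) = -24·t^2 + 24·t - 10. En substituant t = 2: a(2) = -58.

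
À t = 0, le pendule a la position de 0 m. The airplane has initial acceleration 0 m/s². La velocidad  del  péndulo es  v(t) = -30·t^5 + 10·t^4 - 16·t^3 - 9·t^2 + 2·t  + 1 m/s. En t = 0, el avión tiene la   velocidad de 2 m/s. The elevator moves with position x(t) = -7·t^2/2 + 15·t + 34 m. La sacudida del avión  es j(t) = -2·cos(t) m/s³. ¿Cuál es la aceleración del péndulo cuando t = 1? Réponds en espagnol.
Para resolver esto, necesitamos tomar 1 derivada de nuestra ecuación de la velocidad v(t) = -30·t^5 + 10·t^4 - 16·t^3 - 9·t^2 + 2·t + 1. Tomando d/dt de v(t), encontramos a(t) = -150·t^4 + 40·t^3 - 48·t^2 - 18·t + 2. Tenemos la aceleración a(t) = -150·t^4 + 40·t^3 - 48·t^2 - 18·t + 2. Sustituyendo t = 1: a(1) = -174.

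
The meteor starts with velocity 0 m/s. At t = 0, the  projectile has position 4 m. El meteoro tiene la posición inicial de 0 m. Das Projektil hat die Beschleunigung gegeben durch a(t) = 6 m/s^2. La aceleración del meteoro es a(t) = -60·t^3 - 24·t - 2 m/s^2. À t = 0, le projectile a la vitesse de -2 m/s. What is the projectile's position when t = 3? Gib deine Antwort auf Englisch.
We need to integrate our acceleration equation a(t) = 6 2 times. Integrating acceleration and using the initial condition v(0) = -2, we get v(t) = 6·t - 2. The antiderivative of velocity is position. Using x(0) = 4, we get x(t) = 3·t^2 - 2·t + 4. We have position x(t) = 3·t^2 - 2·t + 4. Substituting t = 3: x(3) = 25.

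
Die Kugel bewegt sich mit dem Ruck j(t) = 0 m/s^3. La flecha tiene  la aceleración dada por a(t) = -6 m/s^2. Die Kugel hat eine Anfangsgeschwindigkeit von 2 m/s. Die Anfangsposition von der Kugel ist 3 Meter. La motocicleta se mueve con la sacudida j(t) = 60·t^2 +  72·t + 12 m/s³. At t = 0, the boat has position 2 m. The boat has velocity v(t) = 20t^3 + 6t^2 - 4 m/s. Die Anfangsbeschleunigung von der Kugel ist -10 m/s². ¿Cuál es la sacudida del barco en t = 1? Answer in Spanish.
Partiendo de la velocidad v(t) = 20·t^3 + 6·t^2 - 4, tomamos 2 derivadas. La derivada de la velocidad da la aceleración: a(t) = 60·t^2 + 12·t. La derivada de la aceleración da la sacudida: j(t) = 120·t + 12. Tenemos la sacudida j(t) = 120·t + 12. Sustituyendo t = 1: j(1) = 132.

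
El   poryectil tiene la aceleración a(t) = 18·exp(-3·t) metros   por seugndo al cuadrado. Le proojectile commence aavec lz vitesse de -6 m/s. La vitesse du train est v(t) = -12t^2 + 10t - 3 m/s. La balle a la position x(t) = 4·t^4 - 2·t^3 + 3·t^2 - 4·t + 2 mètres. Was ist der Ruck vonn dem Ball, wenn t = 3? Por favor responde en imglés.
To solve this, we need to take 3 derivatives of our position equation x(t) = 4·t^4 - 2·t^3 + 3·t^2 - 4·t + 2. Differentiating position, we get velocity: v(t) = 16·t^3 - 6·t^2 + 6·t - 4. Differentiating velocity, we get acceleration: a(t) = 48·t^2 - 12·t + 6. The derivative of acceleration gives jerk: j(t) = 96·t - 12. We have jerk j(t) = 96·t - 12. Substituting t = 3: j(3) = 276.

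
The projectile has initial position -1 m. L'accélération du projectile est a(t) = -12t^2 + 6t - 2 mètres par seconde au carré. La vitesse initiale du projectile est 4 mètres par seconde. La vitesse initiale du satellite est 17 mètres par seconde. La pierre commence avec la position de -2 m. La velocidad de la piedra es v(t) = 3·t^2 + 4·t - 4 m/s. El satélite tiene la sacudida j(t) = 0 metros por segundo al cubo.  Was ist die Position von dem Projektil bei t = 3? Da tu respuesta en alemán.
Wir müssen unsere Gleichung für die Beschleunigung a(t) = -12·t^2 + 6·t - 2 2-mal integrieren. Mit ∫a(t)dt und Anwendung von v(0) = 4, finden wir v(t) = -4·t^3 + 3·t^2 - 2·t + 4. Die Stammfunktion von der Geschwindigkeit, mit x(0) = -1, ergibt die Position: x(t) = -t^4 + t^3 - t^2 + 4·t - 1. Wir haben die Position x(t) = -t^4 + t^3 - t^2 + 4·t - 1. Durch Einsetzen von t = 3: x(3) = -52.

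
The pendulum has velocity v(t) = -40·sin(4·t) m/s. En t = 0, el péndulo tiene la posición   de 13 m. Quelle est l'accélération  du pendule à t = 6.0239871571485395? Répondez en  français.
En partant de la vitesse v(t) = -40·sin(4·t), nous prenons 1 dérivée. En prenant d/dt de v(t), nous trouvons a(t) = -160·cos(4·t). De l'équation de l'accélération a(t) = -160·cos(4·t), nous substituons t = 6.0239871571485395 pour obtenir a = -81.4373958168120.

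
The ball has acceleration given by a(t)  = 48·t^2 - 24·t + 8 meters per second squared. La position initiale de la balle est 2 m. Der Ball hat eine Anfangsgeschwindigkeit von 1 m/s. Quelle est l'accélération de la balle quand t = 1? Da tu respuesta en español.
De la ecuación de la aceleración a(t) = 48·t^2 - 24·t + 8, sustituimos t = 1 para obtener a = 32.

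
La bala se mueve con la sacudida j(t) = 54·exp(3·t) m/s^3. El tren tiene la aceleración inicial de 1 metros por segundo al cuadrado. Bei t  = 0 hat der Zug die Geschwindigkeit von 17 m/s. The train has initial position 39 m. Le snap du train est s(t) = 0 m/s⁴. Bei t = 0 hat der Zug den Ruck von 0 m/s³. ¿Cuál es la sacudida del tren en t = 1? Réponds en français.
Nous devons trouver la primitive de notre équation du snap s(t) = 0 1 fois. En intégrant le snap et en utilisant la condition initiale j(0) = 0, nous obtenons j(t) = 0. En utilisant j(t) = 0 et en substituant t = 1, nous trouvons j = 0.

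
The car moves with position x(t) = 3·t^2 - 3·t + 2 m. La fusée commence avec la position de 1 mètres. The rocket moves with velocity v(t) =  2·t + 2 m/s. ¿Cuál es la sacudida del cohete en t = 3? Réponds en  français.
Nous devons dériver notre équation de la vitesse v(t) = 2·t + 2 2 fois. En prenant d/dt de v(t), nous trouvons a(t) = 2. En dérivant l'accélération, nous obtenons le jerk: j(t) = 0. De l'équation du jerk j(t) = 0, nous substituons t = 3 pour obtenir j = 0.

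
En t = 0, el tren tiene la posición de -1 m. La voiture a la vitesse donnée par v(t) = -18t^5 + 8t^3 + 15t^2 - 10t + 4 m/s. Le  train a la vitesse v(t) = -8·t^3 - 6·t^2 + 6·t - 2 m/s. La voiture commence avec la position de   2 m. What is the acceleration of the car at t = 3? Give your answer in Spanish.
Debemos derivar nuestra ecuación de la velocidad v(t) = -18·t^5 + 8·t^3 + 15·t^2 - 10·t + 4 1 vez. Derivando la velocidad, obtenemos la aceleración: a(t) = -90·t^4 + 24·t^2 + 30·t - 10. Tenemos la aceleración a(t) = -90·t^4 + 24·t^2 + 30·t - 10. Sustituyendo t = 3: a(3) = -6994.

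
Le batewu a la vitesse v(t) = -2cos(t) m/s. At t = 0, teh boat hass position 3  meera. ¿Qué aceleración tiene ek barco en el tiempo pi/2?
Partiendo de la velocidad v(t) = -2·cos(t), tomamos 1 derivada. Tomando d/dt de v(t), encontramos a(t) = 2·sin(t). Usando a(t) = 2·sin(t) y sustituyendo t = pi/2, encontramos a = 2.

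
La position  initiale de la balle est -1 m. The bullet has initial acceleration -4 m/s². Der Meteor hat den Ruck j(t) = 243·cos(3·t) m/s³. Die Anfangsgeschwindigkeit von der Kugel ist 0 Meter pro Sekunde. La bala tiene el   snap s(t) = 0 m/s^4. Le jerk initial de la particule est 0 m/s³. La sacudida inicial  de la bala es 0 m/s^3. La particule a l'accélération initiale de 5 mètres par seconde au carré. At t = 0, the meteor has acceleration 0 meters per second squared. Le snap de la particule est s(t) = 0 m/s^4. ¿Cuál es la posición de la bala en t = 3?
Debemos encontrar la integral de nuestra ecuación del snap s(t) = 0 4 veces. La integral del snap, con j(0) = 0, da la sacudida: j(t) = 0. La antiderivada de la sacudida, con a(0) = -4, da la aceleración: a(t) = -4. Tomando ∫a(t)dt y aplicando v(0) = 0, encontramos v(t) = -4·t. La antiderivada de la velocidad es la posición. Usando x(0) = -1, obtenemos x(t) = -2·t^2 - 1. Usando x(t) = -2·t^2 - 1 y sustituyendo t = 3, encontramos x = -19.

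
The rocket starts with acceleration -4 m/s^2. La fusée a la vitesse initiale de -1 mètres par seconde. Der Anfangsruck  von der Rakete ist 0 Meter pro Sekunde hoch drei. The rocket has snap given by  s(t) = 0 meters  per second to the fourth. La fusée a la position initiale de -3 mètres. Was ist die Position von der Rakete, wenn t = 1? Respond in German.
Um dies zu lösen, müssen wir 4 Integrale unserer Gleichung für den Snap s(t) = 0 finden. Mit ∫s(t)dt und Anwendung von j(0) = 0, finden wir j(t) = 0. Die Stammfunktion von dem Ruck, mit a(0) = -4, ergibt die Beschleunigung: a(t) = -4. Durch Integration von der Beschleunigung und Verwendung der Anfangsbedingung v(0) = -1, erhalten wir v(t) = -4·t - 1. Das Integral von der Geschwindigkeit, mit x(0) = -3, ergibt die Position: x(t) = -2·t^2 - t - 3. Aus der Gleichung für die Position x(t) = -2·t^2 - t - 3, setzen wir t = 1 ein und erhalten x = -6.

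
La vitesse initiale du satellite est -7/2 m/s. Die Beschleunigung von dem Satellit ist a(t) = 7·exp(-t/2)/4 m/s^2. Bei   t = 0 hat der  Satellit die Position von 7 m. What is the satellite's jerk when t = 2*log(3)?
Starting from acceleration a(t) = 7·exp(-t/2)/4, we take 1 derivative. Taking d/dt of a(t), we find j(t) = -7·exp(-t/2)/8. From the given jerk equation j(t) = -7·exp(-t/2)/8, we substitute t = 2*log(3) to get j = -7/24.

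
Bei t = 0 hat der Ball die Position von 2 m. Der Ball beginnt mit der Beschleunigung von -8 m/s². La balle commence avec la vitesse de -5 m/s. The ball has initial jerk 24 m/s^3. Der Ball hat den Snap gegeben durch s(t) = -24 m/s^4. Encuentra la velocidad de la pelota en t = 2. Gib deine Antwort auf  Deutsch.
Ausgehend von dem Snap s(t) = -24, nehmen wir 3 Stammfunktionen. Das Integral von dem Snap, mit j(0) = 24, ergibt den Ruck: j(t) = 24 - 24·t. Das Integral von dem Ruck ist die Beschleunigung. Mit a(0) = -8 erhalten wir a(t) = -12·t^2 + 24·t - 8. Die Stammfunktion von der Beschleunigung, mit v(0) = -5, ergibt die Geschwindigkeit: v(t) = -4·t^3 + 12·t^2 - 8·t - 5. Aus der Gleichung für die Geschwindigkeit v(t) = -4·t^3 + 12·t^2 - 8·t - 5, setzen wir t = 2 ein und erhalten v = -5.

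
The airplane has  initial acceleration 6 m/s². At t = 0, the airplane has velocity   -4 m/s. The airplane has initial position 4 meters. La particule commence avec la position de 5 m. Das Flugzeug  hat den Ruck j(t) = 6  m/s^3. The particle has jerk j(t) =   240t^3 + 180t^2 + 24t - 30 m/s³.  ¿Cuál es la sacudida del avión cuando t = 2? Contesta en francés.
De l'équation du jerk j(t) = 6, nous substituons t = 2 pour obtenir j = 6.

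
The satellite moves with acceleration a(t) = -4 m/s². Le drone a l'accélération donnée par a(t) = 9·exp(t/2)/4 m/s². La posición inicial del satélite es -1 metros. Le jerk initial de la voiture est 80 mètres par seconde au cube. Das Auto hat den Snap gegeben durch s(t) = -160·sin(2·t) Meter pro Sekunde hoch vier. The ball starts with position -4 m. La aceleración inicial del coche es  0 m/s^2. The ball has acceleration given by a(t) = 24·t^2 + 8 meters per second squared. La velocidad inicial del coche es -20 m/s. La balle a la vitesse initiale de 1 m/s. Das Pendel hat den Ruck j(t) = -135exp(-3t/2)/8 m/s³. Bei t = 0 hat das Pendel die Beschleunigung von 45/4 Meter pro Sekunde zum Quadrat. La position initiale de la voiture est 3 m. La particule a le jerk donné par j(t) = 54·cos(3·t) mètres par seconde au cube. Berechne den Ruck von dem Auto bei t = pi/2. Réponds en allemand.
Wir müssen unsere Gleichung für den Snap s(t) = -160·sin(2·t) 1-mal integrieren. Das Integral von dem Snap, mit j(0) = 80, ergibt den Ruck: j(t) = 80·cos(2·t). Aus der Gleichung für den Ruck j(t) = 80·cos(2·t), setzen wir t = pi/2 ein und erhalten j = -80.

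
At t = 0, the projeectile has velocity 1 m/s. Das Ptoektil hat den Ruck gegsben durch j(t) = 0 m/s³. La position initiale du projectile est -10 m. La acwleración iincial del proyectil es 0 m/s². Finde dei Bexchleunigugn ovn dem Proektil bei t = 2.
Wir müssen die Stammfunktion unserer Gleichung für den Ruck j(t) = 0 1-mal finden. Mit ∫j(t)dt und Anwendung von a(0) = 0, finden wir a(t) = 0. Wir haben die Beschleunigung a(t) = 0. Durch Einsetzen von t = 2: a(2) = 0.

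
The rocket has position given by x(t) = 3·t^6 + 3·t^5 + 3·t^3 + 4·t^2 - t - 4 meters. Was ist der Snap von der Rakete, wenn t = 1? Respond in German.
Ausgehend von der Position x(t) = 3·t^6 + 3·t^5 + 3·t^3 + 4·t^2 - t - 4, nehmen wir 4 Ableitungen. Die Ableitung von der Position ergibt die Geschwindigkeit: v(t) = 18·t^5 + 15·t^4 + 9·t^2 + 8·t - 1. Durch Ableiten von der Geschwindigkeit erhalten wir die Beschleunigung: a(t) = 90·t^4 + 60·t^3 + 18·t + 8. Die Ableitung von der Beschleunigung ergibt den Ruck: j(t) = 360·t^3 + 180·t^2 + 18. Durch Ableiten von dem Ruck erhalten wir den Snap: s(t) = 1080·t^2 + 360·t. Aus der Gleichung für den Snap s(t) = 1080·t^2 + 360·t, setzen wir t = 1 ein und erhalten s = 1440.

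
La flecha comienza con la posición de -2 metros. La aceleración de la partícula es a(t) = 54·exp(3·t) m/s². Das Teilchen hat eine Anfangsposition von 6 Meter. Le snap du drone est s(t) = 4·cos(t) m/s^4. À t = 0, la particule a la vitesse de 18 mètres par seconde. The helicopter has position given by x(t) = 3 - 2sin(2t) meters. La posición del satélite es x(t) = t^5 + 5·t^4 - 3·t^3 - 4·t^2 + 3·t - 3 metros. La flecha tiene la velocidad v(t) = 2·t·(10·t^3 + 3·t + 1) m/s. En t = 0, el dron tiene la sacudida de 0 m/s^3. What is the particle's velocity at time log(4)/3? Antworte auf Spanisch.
Para resolver esto, necesitamos tomar 1 integral de nuestra ecuación de la aceleración a(t) = 54·exp(3·t). La antiderivada de la aceleración es la velocidad. Usando v(0) = 18, obtenemos v(t) = 18·exp(3·t). Tenemos la velocidad v(t) = 18·exp(3·t). Sustituyendo t = log(4)/3: v(log(4)/3) = 72.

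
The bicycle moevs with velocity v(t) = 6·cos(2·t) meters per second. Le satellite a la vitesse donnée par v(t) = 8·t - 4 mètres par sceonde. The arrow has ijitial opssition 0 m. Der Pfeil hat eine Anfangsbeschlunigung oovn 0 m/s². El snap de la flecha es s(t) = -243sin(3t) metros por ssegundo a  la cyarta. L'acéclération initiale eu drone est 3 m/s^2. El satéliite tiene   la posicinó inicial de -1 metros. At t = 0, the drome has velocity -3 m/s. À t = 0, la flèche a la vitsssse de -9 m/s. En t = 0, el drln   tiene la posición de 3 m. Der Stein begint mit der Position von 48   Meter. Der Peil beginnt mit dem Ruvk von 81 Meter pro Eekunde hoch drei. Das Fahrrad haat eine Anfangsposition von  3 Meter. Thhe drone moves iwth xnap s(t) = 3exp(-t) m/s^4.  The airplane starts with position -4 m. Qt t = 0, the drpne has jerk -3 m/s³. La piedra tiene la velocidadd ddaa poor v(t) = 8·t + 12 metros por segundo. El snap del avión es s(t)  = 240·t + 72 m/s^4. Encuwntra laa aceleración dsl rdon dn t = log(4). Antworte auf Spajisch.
Partiendo del snap s(t) = 3·exp(-t), tomamos 2 integrales. Tomando ∫s(t)dt y aplicando j(0) = -3, encontramos j(t) = -3·exp(-t). Integrando la sacudida y usando la condición inicial a(0) = 3, obtenemos a(t) = 3·exp(-t). Usando a(t) = 3·exp(-t) y sustituyendo t = log(4), encontramos a = 3/4.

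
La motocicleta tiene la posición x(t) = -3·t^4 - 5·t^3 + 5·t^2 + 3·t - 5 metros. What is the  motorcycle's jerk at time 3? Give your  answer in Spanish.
Debemos derivar nuestra ecuación de la posición x(t) = -3·t^4 - 5·t^3 + 5·t^2 + 3·t - 5 3 veces. Derivando la posición, obtenemos la velocidad: v(t) = -12·t^3 - 15·t^2 + 10·t + 3. La derivada de la velocidad da la aceleración: a(t) = -36·t^2 - 30·t + 10. Tomando d/dt de a(t), encontramos j(t) = -72·t - 30. De la ecuación de la sacudida j(t) = -72·t - 30, sustituimos t = 3 para obtener j = -246.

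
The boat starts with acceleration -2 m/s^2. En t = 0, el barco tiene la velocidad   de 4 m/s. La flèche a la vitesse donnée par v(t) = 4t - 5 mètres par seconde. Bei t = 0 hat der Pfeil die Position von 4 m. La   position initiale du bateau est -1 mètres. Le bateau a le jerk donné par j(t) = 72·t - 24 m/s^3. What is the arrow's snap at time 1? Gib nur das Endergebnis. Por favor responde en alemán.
Der Snap bei t = 1 ist s = 0.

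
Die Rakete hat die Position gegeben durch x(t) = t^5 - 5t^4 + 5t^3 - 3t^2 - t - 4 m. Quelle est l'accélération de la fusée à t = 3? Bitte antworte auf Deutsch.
Um dies zu lösen, müssen wir 2 Ableitungen unserer Gleichung für die Position x(t) = t^5 - 5·t^4 + 5·t^3 - 3·t^2 - t - 4 nehmen. Mit d/dt von x(t) finden wir v(t) = 5·t^4 - 20·t^3 + 15·t^2 - 6·t - 1. Die Ableitung von der Geschwindigkeit ergibt die Beschleunigung: a(t) = 20·t^3 - 60·t^2 + 30·t - 6. Wir haben die Beschleunigung a(t) = 20·t^3 - 60·t^2 + 30·t - 6. Durch Einsetzen von t = 3: a(3) = 84.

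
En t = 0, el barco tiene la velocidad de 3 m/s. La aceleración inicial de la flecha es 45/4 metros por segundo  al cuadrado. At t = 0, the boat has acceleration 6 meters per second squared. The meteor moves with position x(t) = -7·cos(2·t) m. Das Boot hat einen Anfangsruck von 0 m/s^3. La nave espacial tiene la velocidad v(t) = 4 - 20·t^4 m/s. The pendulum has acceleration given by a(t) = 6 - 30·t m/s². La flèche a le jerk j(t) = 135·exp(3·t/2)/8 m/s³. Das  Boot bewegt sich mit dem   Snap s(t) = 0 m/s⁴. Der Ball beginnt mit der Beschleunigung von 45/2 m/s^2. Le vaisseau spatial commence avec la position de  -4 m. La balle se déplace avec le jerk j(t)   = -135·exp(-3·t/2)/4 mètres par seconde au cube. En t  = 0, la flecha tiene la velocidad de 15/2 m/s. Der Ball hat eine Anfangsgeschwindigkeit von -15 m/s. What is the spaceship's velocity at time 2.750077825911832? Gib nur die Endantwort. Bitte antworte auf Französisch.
La réponse est -1139.95761335753.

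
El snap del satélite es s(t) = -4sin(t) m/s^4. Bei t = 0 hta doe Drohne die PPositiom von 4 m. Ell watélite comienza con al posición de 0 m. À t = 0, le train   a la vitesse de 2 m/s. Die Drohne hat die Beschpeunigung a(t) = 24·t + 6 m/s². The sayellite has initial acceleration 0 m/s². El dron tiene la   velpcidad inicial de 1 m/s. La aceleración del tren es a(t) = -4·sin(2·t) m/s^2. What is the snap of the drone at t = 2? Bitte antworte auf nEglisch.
We must differentiate our acceleration equation a(t) = 24·t + 6 2 times. Differentiating acceleration, we get jerk: j(t) = 24. Differentiating jerk, we get snap: s(t) = 0. Using s(t) = 0 and substituting t = 2, we find s = 0.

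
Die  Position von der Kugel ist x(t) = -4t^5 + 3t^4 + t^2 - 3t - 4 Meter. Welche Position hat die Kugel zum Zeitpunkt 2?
Wir haben die Position x(t) = -4·t^5 + 3·t^4 + t^2 - 3·t - 4. Durch Einsetzen von t = 2: x(2) = -86.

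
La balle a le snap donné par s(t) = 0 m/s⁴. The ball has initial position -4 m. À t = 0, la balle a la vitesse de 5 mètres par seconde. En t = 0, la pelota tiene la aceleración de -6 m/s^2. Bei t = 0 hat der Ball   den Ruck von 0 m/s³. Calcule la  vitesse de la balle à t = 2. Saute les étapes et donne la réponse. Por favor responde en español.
La velocidad en t = 2 es v = -7.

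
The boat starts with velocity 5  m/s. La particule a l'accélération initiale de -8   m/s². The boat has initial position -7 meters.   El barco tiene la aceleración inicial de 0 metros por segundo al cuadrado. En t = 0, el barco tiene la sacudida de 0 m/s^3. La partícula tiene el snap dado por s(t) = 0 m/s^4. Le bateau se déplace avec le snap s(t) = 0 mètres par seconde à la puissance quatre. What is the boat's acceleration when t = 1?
We need to integrate our snap equation s(t) = 0 2 times. Integrating snap and using the initial condition j(0) = 0, we get j(t) = 0. Finding the antiderivative of j(t) and using a(0) = 0: a(t) = 0. We have acceleration a(t) = 0. Substituting t = 1: a(1) = 0.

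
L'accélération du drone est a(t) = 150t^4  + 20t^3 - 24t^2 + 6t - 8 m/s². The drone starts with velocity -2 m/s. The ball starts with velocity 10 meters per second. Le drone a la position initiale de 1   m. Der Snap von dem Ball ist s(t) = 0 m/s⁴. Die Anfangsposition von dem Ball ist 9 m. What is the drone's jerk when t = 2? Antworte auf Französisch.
Nous devons dériver notre équation de l'accélération a(t) = 150·t^4 + 20·t^3 - 24·t^2 + 6·t - 8 1 fois. En prenant d/dt de a(t), nous trouvons j(t) = 600·t^3 + 60·t^2 - 48·t + 6. De l'équation du jerk j(t) = 600·t^3 + 60·t^2 - 48·t + 6, nous substituons t = 2 pour obtenir j = 4950.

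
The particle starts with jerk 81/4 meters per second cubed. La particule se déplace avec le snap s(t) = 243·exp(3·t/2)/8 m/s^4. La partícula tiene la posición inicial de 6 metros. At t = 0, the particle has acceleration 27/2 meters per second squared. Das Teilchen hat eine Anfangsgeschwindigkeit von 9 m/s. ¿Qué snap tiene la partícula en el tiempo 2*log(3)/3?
De la ecuación del snap s(t) = 243·exp(3·t/2)/8, sustituimos t = 2*log(3)/3 para obtener s = 729/8.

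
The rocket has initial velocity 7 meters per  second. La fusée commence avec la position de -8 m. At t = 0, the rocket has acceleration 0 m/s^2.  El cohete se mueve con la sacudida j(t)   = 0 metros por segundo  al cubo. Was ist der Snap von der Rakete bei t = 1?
Wir müssen unsere Gleichung für den Ruck j(t) = 0 1-mal ableiten. Mit d/dt von j(t) finden wir s(t) = 0. Mit s(t) = 0 und Einsetzen von t = 1, finden wir s = 0.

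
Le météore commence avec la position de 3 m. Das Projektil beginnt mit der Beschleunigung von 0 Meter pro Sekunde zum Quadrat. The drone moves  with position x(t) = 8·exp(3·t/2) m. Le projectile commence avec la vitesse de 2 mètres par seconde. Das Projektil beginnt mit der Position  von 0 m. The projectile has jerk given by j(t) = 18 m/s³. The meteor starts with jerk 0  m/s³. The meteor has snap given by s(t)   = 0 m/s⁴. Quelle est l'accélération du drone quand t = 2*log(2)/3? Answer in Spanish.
Debemos derivar nuestra ecuación de la posición x(t) = 8·exp(3·t/2) 2 veces. La derivada de la posición da la velocidad: v(t) = 12·exp(3·t/2). Tomando d/dt de v(t), encontramos a(t) = 18·exp(3·t/2). Usando a(t) = 18·exp(3·t/2) y sustituyendo t = 2*log(2)/3, encontramos a = 36.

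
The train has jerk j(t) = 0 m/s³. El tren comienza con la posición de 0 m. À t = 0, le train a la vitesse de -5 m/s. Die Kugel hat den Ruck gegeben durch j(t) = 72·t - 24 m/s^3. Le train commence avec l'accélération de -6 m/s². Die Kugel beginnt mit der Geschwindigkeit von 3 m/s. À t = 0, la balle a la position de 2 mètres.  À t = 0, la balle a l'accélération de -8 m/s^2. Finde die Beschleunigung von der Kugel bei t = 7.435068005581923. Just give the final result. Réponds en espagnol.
a(7.435068005581923) = 1803.64687278064.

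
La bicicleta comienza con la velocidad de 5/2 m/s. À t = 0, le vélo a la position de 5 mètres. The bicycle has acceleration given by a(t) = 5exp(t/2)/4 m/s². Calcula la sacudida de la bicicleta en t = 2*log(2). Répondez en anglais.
We must differentiate our acceleration equation a(t) = 5·exp(t/2)/4 1 time. Differentiating acceleration, we get jerk: j(t) = 5·exp(t/2)/8. Using j(t) = 5·exp(t/2)/8 and substituting t = 2*log(2), we find j = 5/4.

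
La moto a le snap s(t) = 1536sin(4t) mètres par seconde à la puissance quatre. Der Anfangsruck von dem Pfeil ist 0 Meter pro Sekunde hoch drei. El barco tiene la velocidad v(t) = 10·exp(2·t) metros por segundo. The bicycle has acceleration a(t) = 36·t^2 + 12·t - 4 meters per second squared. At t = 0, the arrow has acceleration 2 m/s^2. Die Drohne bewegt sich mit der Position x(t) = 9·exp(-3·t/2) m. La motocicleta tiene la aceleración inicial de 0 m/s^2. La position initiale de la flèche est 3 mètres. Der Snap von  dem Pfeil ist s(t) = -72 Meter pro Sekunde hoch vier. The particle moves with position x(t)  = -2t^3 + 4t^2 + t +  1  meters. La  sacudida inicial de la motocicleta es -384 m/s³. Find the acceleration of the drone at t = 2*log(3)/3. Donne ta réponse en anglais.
We must differentiate our position equation x(t) = 9·exp(-3·t/2) 2 times. Differentiating position, we get velocity: v(t) = -27·exp(-3·t/2)/2. The derivative of velocity gives acceleration: a(t) = 81·exp(-3·t/2)/4. From the given acceleration equation a(t) = 81·exp(-3·t/2)/4, we substitute t = 2*log(3)/3 to get a = 27/4.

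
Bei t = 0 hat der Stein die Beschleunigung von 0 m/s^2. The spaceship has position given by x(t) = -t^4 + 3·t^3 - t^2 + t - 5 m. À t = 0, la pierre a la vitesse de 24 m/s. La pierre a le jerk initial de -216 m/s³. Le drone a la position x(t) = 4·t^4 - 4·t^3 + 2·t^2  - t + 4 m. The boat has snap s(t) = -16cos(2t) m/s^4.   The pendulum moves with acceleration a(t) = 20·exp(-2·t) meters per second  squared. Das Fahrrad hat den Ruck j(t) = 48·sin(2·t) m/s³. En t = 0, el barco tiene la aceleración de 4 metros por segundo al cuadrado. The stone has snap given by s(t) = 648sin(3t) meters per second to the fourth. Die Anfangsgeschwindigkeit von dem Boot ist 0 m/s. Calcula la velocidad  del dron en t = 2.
Partiendo de la posición x(t) = 4·t^4 - 4·t^3 + 2·t^2 - t + 4, tomamos 1 derivada. Derivando la posición, obtenemos la velocidad: v(t) = 16·t^3 - 12·t^2 + 4·t - 1. Usando v(t) = 16·t^3 - 12·t^2 + 4·t - 1 y sustituyendo t = 2, encontramos v = 87.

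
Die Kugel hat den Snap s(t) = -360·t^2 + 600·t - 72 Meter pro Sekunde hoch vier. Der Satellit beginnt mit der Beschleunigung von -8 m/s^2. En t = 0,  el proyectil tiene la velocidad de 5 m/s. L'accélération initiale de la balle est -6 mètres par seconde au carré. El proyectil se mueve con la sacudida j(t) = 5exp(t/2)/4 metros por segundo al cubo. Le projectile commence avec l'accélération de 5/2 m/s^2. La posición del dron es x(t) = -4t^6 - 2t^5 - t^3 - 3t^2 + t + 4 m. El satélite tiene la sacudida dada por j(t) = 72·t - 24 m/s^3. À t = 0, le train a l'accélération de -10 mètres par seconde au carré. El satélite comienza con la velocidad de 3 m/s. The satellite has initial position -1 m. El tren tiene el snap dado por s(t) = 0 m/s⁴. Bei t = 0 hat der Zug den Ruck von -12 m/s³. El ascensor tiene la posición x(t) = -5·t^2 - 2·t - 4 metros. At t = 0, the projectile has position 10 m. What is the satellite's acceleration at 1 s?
We need to integrate our jerk equation j(t) = 72·t - 24 1 time. Finding the integral of j(t) and using a(0) = -8: a(t) = 36·t^2 - 24·t - 8. We have acceleration a(t) = 36·t^2 - 24·t - 8. Substituting t = 1: a(1) = 4.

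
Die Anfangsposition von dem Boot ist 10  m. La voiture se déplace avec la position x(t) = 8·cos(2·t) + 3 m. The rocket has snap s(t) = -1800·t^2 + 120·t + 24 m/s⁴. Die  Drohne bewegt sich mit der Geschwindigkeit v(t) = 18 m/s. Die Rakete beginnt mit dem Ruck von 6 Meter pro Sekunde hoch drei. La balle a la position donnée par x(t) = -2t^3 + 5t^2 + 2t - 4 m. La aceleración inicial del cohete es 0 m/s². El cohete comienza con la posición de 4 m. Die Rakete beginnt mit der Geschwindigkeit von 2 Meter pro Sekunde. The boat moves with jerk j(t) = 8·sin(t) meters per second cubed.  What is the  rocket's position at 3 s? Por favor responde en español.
Debemos encontrar la integral de nuestra ecuación del snap s(t) = -1800·t^2 + 120·t + 24 4 veces. Tomando ∫s(t)dt y aplicando j(0) = 6, encontramos j(t) = -600·t^3 + 60·t^2 + 24·t + 6. La integral de la sacudida es la aceleración. Usando a(0) = 0, obtenemos a(t) = 2·t·(-75·t^3 + 10·t^2 + 6·t + 3). Tomando ∫a(t)dt y aplicando v(0) = 2, encontramos v(t) = -30·t^5 + 5·t^4 + 4·t^3 + 3·t^2 + 2. Tomando ∫v(t)dt y aplicando x(0) = 4, encontramos x(t) = -5·t^6 + t^5 + t^4 + t^3 + 2·t + 4. Tenemos la posición x(t) = -5·t^6 + t^5 + t^4 + t^3 + 2·t + 4. Sustituyendo t = 3: x(3) = -3284.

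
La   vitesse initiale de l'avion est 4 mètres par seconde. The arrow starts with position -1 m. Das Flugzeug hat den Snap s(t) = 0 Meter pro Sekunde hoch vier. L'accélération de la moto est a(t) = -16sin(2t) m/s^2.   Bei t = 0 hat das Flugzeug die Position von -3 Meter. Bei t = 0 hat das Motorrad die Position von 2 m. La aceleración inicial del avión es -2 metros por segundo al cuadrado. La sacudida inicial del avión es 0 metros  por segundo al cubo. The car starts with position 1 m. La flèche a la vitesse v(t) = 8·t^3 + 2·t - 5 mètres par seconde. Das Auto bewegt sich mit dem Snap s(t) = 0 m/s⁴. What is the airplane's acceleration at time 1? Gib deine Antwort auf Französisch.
Nous devons trouver la primitive de notre équation du snap s(t) = 0 2 fois. L'intégrale du snap, avec j(0) = 0, donne le jerk: j(t) = 0. L'intégrale du jerk est l'accélération. En utilisant a(0) = -2, nous obtenons a(t) = -2. En utilisant a(t) = -2 et en substituant t = 1, nous trouvons a = -2.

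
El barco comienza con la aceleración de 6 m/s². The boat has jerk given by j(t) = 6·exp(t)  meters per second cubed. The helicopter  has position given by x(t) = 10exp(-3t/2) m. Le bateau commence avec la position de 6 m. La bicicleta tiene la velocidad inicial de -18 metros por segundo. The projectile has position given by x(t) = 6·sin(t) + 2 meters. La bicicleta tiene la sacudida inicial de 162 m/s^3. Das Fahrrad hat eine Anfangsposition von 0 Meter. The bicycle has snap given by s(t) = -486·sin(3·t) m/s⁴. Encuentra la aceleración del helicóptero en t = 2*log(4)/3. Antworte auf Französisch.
En partant de la position x(t) = 10·exp(-3·t/2), nous prenons 2 dérivées. La dérivée de la position donne la vitesse: v(t) = -15·exp(-3·t/2). La dérivée de la vitesse donne l'accélération: a(t) = 45·exp(-3·t/2)/2. Nous avons l'accélération a(t) = 45·exp(-3·t/2)/2. En substituant t = 2*log(4)/3: a(2*log(4)/3) = 45/8.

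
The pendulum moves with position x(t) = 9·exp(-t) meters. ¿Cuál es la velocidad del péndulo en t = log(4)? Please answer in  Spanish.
Debemos derivar nuestra ecuación de la posición x(t) = 9·exp(-t) 1 vez. La derivada de la posición da la velocidad: v(t) = -9·exp(-t). Usando v(t) = -9·exp(-t) y sustituyendo t = log(4), encontramos v = -9/4.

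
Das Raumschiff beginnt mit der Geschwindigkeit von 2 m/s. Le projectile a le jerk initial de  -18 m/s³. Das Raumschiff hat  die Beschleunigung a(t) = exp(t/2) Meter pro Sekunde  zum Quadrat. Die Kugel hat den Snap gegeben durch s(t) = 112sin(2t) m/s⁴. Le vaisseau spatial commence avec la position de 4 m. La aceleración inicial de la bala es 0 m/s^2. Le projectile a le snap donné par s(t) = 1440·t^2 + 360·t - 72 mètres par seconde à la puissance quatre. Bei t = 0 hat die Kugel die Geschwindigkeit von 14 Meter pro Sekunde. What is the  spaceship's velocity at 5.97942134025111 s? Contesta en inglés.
We need to integrate our acceleration equation a(t) = exp(t/2) 1 time. The antiderivative of acceleration, with v(0) = 2, gives velocity: v(t) = 2·exp(t/2). From the given velocity equation v(t) = 2·exp(t/2), we substitute t = 5.97942134025111 to get v = 39.7598596035977.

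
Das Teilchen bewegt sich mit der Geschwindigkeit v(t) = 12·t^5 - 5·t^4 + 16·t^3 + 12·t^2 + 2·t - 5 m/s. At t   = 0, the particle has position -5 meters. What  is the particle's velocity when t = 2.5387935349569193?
We have velocity v(t) = 12·t^5 - 5·t^4 + 16·t^3 + 12·t^2 + 2·t - 5. Substituting t = 2.5387935349569193: v(2.5387935349569193) = 1397.18549375275.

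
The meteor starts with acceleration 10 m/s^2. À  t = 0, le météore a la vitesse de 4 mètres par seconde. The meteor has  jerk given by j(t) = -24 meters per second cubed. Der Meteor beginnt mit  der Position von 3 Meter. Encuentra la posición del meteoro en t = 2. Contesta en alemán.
Wir müssen das Integral unserer Gleichung für den Ruck j(t) = -24 3-mal finden. Durch Integration von dem Ruck und Verwendung der Anfangsbedingung a(0) = 10, erhalten wir a(t) = 10 - 24·t. Das Integral von der Beschleunigung, mit v(0) = 4, ergibt die Geschwindigkeit: v(t) = -12·t^2 + 10·t + 4. Mit ∫v(t)dt und Anwendung von x(0) = 3, finden wir x(t) = -4·t^3 + 5·t^2 + 4·t + 3. Mit x(t) = -4·t^3 + 5·t^2 + 4·t + 3 und Einsetzen von t = 2, finden wir x = -1.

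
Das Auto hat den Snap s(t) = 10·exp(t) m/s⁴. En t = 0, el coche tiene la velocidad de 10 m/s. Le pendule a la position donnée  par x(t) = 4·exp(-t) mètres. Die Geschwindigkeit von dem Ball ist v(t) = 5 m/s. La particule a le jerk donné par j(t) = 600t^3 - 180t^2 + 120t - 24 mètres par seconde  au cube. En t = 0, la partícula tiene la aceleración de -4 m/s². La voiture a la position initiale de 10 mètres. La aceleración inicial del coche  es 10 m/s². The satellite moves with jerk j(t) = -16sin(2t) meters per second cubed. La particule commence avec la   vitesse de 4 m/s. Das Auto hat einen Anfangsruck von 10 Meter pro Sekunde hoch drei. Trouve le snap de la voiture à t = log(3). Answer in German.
Mit s(t) = 10·exp(t) und Einsetzen von t = log(3), finden wir s = 30.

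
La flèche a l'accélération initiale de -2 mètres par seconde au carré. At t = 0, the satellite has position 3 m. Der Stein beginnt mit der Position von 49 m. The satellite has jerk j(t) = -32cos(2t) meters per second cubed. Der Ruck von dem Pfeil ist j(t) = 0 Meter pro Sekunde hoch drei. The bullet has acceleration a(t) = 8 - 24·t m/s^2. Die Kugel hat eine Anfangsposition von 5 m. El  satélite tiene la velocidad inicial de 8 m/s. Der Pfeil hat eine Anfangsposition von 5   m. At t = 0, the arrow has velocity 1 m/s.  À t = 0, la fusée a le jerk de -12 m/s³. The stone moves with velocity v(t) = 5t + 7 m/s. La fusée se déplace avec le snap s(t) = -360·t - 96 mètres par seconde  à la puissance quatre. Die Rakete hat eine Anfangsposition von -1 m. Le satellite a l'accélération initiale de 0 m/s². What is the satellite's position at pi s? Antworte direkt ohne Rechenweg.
x(pi) = 3.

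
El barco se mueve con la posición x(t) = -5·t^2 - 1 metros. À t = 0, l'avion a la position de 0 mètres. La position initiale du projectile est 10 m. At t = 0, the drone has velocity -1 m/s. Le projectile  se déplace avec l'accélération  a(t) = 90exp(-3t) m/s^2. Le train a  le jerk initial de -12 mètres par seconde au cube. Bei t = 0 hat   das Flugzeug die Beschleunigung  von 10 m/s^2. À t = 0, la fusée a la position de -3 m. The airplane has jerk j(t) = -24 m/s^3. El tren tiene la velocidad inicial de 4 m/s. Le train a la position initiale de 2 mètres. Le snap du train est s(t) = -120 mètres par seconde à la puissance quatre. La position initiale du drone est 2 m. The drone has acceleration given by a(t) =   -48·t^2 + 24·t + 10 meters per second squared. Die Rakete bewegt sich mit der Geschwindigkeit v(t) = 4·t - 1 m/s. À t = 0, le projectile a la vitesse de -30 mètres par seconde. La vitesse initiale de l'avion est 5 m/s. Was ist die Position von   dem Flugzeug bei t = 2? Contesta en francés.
Pour résoudre ceci, nous devons prendre 3 intégrales de notre équation du jerk j(t) = -24. La primitive du jerk, avec a(0) = 10, donne l'accélération: a(t) = 10 - 24·t. L'intégrale de l'accélération, avec v(0) = 5, donne la vitesse: v(t) = -12·t^2 + 10·t + 5. En prenant ∫v(t)dt et en appliquant x(0) = 0, nous trouvons x(t) = -4·t^3 + 5·t^2 + 5·t. En utilisant x(t) = -4·t^3 + 5·t^2 + 5·t et en substituant t = 2, nous trouvons x = -2.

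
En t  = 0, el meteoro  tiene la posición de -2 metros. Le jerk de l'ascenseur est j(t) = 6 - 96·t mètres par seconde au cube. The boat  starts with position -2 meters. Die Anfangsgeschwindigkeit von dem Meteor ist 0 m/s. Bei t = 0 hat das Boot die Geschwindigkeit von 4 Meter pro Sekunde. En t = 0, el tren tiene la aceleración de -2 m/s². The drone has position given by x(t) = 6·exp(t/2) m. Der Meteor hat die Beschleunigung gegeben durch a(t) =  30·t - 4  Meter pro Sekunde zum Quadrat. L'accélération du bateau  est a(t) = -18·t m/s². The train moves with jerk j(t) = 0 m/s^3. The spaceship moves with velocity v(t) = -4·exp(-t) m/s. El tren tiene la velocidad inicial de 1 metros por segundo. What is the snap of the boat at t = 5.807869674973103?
We must differentiate our acceleration equation a(t) = -18·t 2 times. The derivative of acceleration gives jerk: j(t) = -18. Taking d/dt of j(t), we find s(t) = 0. Using s(t) = 0 and substituting t = 5.807869674973103, we find s = 0.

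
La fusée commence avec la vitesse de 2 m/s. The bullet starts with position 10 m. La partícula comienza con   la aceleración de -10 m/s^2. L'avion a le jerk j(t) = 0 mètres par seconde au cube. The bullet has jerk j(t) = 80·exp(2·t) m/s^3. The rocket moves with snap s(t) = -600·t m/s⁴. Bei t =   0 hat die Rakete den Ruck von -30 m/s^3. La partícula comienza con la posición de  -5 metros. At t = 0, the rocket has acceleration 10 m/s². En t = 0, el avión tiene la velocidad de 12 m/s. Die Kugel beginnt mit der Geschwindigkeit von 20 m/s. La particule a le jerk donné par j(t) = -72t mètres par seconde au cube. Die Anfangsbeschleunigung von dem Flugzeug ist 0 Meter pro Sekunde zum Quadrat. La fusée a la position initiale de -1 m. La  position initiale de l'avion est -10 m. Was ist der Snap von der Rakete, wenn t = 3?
Mit s(t) = -600·t und Einsetzen von t = 3, finden wir s = -1800.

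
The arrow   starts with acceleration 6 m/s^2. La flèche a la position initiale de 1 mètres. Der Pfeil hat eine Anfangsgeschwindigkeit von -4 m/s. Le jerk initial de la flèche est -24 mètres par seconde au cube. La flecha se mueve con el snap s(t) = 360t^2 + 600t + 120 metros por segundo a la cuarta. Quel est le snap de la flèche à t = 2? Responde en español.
De la ecuación del snap s(t) = 360·t^2 + 600·t + 120, sustituimos t = 2 para obtener s = 2760.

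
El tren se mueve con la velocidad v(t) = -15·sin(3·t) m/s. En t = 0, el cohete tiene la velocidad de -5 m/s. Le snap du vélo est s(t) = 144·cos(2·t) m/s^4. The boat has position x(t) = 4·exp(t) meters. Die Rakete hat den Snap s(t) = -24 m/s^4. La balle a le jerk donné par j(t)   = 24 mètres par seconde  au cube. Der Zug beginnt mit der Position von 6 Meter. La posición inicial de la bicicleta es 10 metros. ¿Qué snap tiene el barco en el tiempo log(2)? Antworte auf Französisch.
Pour résoudre ceci, nous devons prendre 4 dérivées de notre équation de la position x(t) = 4·exp(t). En prenant d/dt de x(t), nous trouvons v(t) = 4·exp(t). En dérivant la vitesse, nous obtenons l'accélération: a(t) = 4·exp(t). En prenant d/dt de a(t), nous trouvons j(t) = 4·exp(t). La dérivée du jerk donne le snap: s(t) = 4·exp(t). En utilisant s(t) = 4·exp(t) et en substituant t = log(2), nous trouvons s = 8.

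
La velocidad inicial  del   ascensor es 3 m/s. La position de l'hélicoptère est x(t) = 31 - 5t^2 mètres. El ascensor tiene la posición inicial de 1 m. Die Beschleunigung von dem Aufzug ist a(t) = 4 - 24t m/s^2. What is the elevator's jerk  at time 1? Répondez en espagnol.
Partiendo de la aceleración a(t) = 4 - 24·t, tomamos 1 derivada. Derivando la aceleración, obtenemos la sacudida: j(t) = -24. Tenemos la sacudida j(t) = -24. Sustituyendo t = 1: j(1) = -24.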